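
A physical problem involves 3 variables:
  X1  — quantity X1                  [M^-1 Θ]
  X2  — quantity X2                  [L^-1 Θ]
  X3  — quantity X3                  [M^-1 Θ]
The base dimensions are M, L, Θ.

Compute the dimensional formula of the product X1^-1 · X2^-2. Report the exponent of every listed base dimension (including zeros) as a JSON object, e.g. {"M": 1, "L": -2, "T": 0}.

{"M": 1, "L": 2, "Θ": -3}

Write exponents as rows M,L,Θ / cols X1,X2,X3:
  M: [-1  0 -1]
  L: [ 0 -1  0]
  Θ: [ 1  1  1]
  [M]: (-1)·-1+(-2)·0 = 1
  [L]: (-1)·0+(-2)·-1 = 2
  [Θ]: (-1)·1+(-2)·1 = -3
⇒ M L^2 Θ^-3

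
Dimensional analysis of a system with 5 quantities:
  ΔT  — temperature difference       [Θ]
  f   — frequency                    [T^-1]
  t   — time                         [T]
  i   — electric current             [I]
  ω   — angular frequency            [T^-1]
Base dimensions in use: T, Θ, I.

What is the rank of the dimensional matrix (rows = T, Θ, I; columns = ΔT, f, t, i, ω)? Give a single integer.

Dimensional matrix (T×Θ×I by ΔT×f×t×i×ω):
  T: [ 0 -1  1  0 -1]
  Θ: [ 1  0  0  0  0]
  I: [ 0  0  0  1  0]
Echelon form has 3 nonzero rows (pivots: ΔT,f,i)

3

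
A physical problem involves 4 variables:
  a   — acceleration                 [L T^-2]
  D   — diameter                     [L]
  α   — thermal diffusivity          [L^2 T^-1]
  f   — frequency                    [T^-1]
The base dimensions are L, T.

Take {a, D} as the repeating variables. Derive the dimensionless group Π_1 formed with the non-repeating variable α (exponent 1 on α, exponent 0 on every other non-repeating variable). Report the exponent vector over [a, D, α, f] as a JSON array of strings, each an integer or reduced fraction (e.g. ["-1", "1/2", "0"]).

Dimensional matrix (L×T by a×D×α×f):
  L: [ 1  1  2  0]
  T: [-2  0 -1 -1]
RREF → pivots at {a,D} ⇒ r = 2
Repeat: a,D; free: α,f
RREF:
  r0: [   1    0  1/2  1/2]
  r1: [   0    1  3/2 -1/2]
Fix exponent of α at 1, f at 0; solve each RREF row for its pivot's exponent:
  r0: exp(a) + (1/2)·1 = 0 ⇒ exp(a) = -1/2
  r1: exp(D) + (3/2)·1 = 0 ⇒ exp(D) = -3/2
Π_1 = a^(-1/2) · D^(-3/2) · α

["-1/2", "-3/2", "1", "0"]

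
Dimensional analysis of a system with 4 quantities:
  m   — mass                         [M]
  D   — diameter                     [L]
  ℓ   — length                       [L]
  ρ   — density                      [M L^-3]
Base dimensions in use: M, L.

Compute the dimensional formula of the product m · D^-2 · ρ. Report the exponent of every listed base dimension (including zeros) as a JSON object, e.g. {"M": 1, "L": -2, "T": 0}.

Write exponents as rows M,L / cols m,D,ℓ,ρ:
  M: [ 1  0  0  1]
  L: [ 0  1  1 -3]
  [M]: (1)·1+(-2)·0+(1)·1 = 2
  [L]: (1)·0+(-2)·1+(1)·-3 = -5
⇒ M^2 L^-5

{"M": 2, "L": -5}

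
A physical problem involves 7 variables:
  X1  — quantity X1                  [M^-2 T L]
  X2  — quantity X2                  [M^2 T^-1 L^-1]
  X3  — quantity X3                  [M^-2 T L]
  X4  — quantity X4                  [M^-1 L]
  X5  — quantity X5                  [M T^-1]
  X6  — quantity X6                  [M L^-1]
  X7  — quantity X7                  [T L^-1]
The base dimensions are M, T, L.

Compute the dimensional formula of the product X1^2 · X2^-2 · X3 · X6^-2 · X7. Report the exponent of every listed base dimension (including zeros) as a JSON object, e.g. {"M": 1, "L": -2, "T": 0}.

Dimensional matrix (M×T×L by X1×X2×X3×X4×X5×X6×X7):
  M: [-2  2 -2 -1  1  1  0]
  T: [ 1 -1  1  0 -1  0  1]
  L: [ 1 -1  1  1  0 -1 -1]
  [M]: (2)·-2+(-2)·2+(1)·-2+(-2)·1+(1)·0 = -12
  [T]: (2)·1+(-2)·-1+(1)·1+(-2)·0+(1)·1 = 6
  [L]: (2)·1+(-2)·-1+(1)·1+(-2)·-1+(1)·-1 = 6
⇒ M^-12 T^6 L^6

{"M": -12, "T": 6, "L": 6}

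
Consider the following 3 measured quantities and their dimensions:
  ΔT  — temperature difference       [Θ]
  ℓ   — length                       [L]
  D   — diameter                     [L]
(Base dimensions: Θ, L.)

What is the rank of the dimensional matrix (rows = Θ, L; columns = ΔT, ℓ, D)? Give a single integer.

Write exponents as rows Θ,L / cols ΔT,ℓ,D:
  Θ: [ 1  0  0]
  L: [ 0  1  1]
RREF → pivots at {ΔT,ℓ} ⇒ r = 2

2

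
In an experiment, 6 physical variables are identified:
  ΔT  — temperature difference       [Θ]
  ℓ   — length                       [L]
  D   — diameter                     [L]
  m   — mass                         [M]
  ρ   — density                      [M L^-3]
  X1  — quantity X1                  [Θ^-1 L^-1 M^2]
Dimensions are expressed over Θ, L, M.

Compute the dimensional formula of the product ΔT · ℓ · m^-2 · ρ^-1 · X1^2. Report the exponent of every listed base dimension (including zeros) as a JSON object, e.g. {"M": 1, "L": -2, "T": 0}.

{"Θ": -1, "L": 2, "M": 1}

Write exponents as rows Θ,L,M / cols ΔT,ℓ,D,m,ρ,X1:
  Θ: [ 1  0  0  0  0 -1]
  L: [ 0  1  1  0 -3 -1]
  M: [ 0  0  0  1  1  2]
  [Θ]: (1)·1+(1)·0+(-2)·0+(-1)·0+(2)·-1 = -1
  [L]: (1)·0+(1)·1+(-2)·0+(-1)·-3+(2)·-1 = 2
  [M]: (1)·0+(1)·0+(-2)·1+(-1)·1+(2)·2 = 1
⇒ Θ^-1 L^2 M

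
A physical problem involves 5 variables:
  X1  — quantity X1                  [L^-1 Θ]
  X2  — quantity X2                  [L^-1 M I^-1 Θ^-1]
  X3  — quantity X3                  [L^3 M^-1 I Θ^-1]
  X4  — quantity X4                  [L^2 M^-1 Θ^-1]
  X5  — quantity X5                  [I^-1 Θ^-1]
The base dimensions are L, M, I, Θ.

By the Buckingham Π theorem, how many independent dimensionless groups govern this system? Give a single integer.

Write exponents as rows L,M,I,Θ / cols X1,X2,X3,X4,X5:
  L: [-1 -1  3  2  0]
  M: [ 0  1 -1 -1  0]
  I: [ 0 -1  1  0 -1]
  Θ: [ 1 -1 -1 -1 -1]
Echelon form has 3 nonzero rows (pivots: X1,X2,X4)
Π count = n − r = 5 − 3 = 2

2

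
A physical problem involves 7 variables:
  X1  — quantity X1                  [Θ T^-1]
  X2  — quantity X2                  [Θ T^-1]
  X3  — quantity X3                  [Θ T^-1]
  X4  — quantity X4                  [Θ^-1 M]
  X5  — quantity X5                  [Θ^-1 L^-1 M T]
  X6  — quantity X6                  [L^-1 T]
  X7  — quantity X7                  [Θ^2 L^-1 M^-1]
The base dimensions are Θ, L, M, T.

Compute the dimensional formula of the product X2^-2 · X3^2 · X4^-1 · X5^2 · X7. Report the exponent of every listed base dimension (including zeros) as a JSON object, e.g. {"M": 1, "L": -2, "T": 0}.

{"Θ": 1, "L": -3, "M": 0, "T": 2}

Exponent matrix [Θ,L,M,T] × [X1,X2,X3,X4,X5,X6,X7]:
  Θ: [ 1  1  1 -1 -1  0  2]
  L: [ 0  0  0  0 -1 -1 -1]
  M: [ 0  0  0  1  1  0 -1]
  T: [-1 -1 -1  0  1  1  0]
  [Θ]: (-2)·1+(2)·1+(-1)·-1+(2)·-1+(1)·2 = 1
  [L]: (-2)·0+(2)·0+(-1)·0+(2)·-1+(1)·-1 = -3
  [M]: (-2)·0+(2)·0+(-1)·1+(2)·1+(1)·-1 = 0
  [T]: (-2)·-1+(2)·-1+(-1)·0+(2)·1+(1)·0 = 2
⇒ Θ L^-3 T^2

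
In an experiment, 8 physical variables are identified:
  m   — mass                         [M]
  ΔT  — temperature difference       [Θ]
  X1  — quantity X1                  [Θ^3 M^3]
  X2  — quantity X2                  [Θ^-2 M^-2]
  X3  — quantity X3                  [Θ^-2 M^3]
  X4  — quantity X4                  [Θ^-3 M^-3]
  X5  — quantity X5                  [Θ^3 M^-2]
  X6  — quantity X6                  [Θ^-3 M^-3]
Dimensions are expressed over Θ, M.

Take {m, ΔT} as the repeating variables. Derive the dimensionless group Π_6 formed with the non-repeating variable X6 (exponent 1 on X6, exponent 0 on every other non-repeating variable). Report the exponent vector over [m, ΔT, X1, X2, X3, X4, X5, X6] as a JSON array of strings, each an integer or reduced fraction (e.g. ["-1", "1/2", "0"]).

["3", "3", "0", "0", "0", "0", "0", "1"]

Dimensional matrix (Θ×M by m×ΔT×X1×X2×X3×X4×X5×X6):
  Θ: [ 0  1  3 -2 -2 -3  3 -3]
  M: [ 1  0  3 -2  3 -3 -2 -3]
Row reduction gives pivot columns m,ΔT; rank = 2
Repeat: m,ΔT; free: X1,X2,X3,X4,X5,X6
RREF:
  r0: [   1    0    3   -2    3   -3   -2   -3]
  r1: [   0    1    3   -2   -2   -3    3   -3]
Fix exponent of X6 at 1, X1 at 0, X2 at 0, X3 at 0, X4 at 0, X5 at 0; solve each RREF row for its pivot's exponent:
  r0: exp(m) + (-3)·1 = 0 ⇒ exp(m) = 3
  r1: exp(ΔT) + (-3)·1 = 0 ⇒ exp(ΔT) = 3
Π_6 = m^3 · ΔT^3 · X6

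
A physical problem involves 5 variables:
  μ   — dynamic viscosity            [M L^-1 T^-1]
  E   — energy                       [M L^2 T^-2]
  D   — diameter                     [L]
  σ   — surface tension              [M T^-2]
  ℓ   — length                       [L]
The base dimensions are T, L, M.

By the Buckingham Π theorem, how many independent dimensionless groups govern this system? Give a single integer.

2

Write exponents as rows T,L,M / cols μ,E,D,σ,ℓ:
  T: [-1 -2  0 -2  0]
  L: [-1  2  1  0  1]
  M: [ 1  1  0  1  0]
Echelon form has 3 nonzero rows (pivots: μ,E,D)
n=5, r=3 ⇒ 2 dimensionless groups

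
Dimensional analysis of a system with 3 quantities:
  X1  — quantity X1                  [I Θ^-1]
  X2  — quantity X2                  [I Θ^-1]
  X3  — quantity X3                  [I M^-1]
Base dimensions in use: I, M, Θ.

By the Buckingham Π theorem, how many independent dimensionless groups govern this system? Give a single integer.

Write exponents as rows I,M,Θ / cols X1,X2,X3:
  I: [ 1  1  1]
  M: [ 0  0 -1]
  Θ: [-1 -1  0]
Echelon form has 2 nonzero rows (pivots: X1,X3)
n=3, r=2 ⇒ 1 dimensionless group

1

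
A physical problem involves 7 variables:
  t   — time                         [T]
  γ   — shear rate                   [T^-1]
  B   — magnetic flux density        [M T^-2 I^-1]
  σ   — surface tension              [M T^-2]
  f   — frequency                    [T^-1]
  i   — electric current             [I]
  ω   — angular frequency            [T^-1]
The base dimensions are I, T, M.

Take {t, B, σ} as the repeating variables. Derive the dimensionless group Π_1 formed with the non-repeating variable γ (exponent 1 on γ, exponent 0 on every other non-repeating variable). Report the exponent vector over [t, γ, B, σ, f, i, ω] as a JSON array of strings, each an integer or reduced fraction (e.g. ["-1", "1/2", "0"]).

Exponent matrix [I,T,M] × [t,γ,B,σ,f,i,ω]:
  I: [ 0  0 -1  0  0  1  0]
  T: [ 1 -1 -2 -2 -1  0 -1]
  M: [ 0  0  1  1  0  0  0]
Row reduction gives pivot columns t,B,σ; rank = 3
Repeat: t,B,σ; free: γ,f,i,ω
RREF:
  r0: [   1   -1    0    0   -1    0   -1]
  r1: [   0    0    1    0    0   -1    0]
  r2: [   0    0    0    1    0    1    0]
Fix exponent of γ at 1, f at 0, i at 0, ω at 0; solve each RREF row for its pivot's exponent:
  r0: exp(t) + (-1)·1 = 0 ⇒ exp(t) = 1
  r1: exp(B) + (0)·1 = 0 ⇒ exp(B) = 0
  r2: exp(σ) + (0)·1 = 0 ⇒ exp(σ) = 0
Π_1 = t · γ

["1", "1", "0", "0", "0", "0", "0"]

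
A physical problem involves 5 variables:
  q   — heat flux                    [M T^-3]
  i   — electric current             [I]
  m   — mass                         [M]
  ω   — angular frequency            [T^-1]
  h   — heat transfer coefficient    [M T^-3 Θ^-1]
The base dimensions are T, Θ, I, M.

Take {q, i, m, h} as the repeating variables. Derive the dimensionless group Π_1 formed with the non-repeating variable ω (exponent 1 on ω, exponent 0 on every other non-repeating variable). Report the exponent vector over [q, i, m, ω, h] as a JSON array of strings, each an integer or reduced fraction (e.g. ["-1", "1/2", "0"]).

Exponent matrix [T,Θ,I,M] × [q,i,m,ω,h]:
  T: [-3  0  0 -1 -3]
  Θ: [ 0  0  0  0 -1]
  I: [ 0  1  0  0  0]
  M: [ 1  0  1  0  1]
Row reduction gives pivot columns q,i,m,h; rank = 4
Repeat: q,i,m,h; free: ω
RREF:
  r0: [   1    0    0  1/3    0]
  r1: [   0    1    0    0    0]
  r2: [   0    0    1 -1/3    0]
  r3: [   0    0    0    0    1]
Fix exponent of ω at 1; solve each RREF row for its pivot's exponent:
  r0: exp(q) + (1/3)·1 = 0 ⇒ exp(q) = -1/3
  r1: exp(i) + (0)·1 = 0 ⇒ exp(i) = 0
  r2: exp(m) + (-1/3)·1 = 0 ⇒ exp(m) = 1/3
  r3: exp(h) + (0)·1 = 0 ⇒ exp(h) = 0
Π_1 = q^(-1/3) · m^(1/3) · ω

["-1/3", "0", "1/3", "1", "0"]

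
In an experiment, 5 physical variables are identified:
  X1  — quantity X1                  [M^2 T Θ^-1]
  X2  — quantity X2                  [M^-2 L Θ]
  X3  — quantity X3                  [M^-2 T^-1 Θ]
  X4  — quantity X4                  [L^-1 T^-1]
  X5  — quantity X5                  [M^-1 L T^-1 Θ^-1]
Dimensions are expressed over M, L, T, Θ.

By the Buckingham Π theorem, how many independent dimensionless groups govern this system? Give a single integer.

2

Write exponents as rows M,L,T,Θ / cols X1,X2,X3,X4,X5:
  M: [ 2 -2 -2  0 -1]
  L: [ 0  1  0 -1  1]
  T: [ 1  0 -1 -1 -1]
  Θ: [-1  1  1  0 -1]
Echelon form has 3 nonzero rows (pivots: X1,X2,X5)
5 vars − rank 3 = 2 Π groups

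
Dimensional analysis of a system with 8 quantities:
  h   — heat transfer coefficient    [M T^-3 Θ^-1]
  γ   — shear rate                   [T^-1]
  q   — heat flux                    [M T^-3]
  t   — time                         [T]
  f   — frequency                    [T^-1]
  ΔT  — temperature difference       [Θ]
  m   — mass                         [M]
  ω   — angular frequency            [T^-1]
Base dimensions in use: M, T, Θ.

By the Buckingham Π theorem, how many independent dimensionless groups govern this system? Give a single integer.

5

Write exponents as rows M,T,Θ / cols h,γ,q,t,f,ΔT,m,ω:
  M: [ 1  0  1  0  0  0  1  0]
  T: [-3 -1 -3  1 -1  0  0 -1]
  Θ: [-1  0  0  0  0  1  0  0]
RREF → pivots at {h,γ,q} ⇒ r = 3
n=8, r=3 ⇒ 5 dimensionless groups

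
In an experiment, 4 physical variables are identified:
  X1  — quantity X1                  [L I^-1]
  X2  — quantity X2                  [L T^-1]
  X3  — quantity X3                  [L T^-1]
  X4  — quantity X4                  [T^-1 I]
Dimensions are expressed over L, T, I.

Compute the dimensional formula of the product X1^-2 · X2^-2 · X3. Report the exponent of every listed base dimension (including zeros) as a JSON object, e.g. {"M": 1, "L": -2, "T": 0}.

Dimensional matrix (L×T×I by X1×X2×X3×X4):
  L: [ 1  1  1  0]
  T: [ 0 -1 -1 -1]
  I: [-1  0  0  1]
  [L]: (-2)·1+(-2)·1+(1)·1 = -3
  [T]: (-2)·0+(-2)·-1+(1)·-1 = 1
  [I]: (-2)·-1+(-2)·0+(1)·0 = 2
⇒ L^-3 T I^2

{"L": -3, "T": 1, "I": 2}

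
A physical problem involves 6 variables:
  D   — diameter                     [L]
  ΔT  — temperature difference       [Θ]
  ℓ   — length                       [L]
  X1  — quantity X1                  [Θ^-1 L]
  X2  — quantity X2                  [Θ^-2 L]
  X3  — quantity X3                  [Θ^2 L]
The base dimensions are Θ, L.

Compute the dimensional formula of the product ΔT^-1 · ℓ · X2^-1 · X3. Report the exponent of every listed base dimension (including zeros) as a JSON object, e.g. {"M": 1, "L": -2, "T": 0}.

{"Θ": 3, "L": 1}

Write exponents as rows Θ,L / cols D,ΔT,ℓ,X1,X2,X3:
  Θ: [ 0  1  0 -1 -2  2]
  L: [ 1  0  1  1  1  1]
  [Θ]: (-1)·1+(1)·0+(-1)·-2+(1)·2 = 3
  [L]: (-1)·0+(1)·1+(-1)·1+(1)·1 = 1
⇒ Θ^3 L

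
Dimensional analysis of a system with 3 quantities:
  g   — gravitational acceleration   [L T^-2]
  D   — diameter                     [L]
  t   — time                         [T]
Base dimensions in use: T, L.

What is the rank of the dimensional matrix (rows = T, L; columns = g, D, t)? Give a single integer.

2

Exponent matrix [T,L] × [g,D,t]:
  T: [-2  0  1]
  L: [ 1  1  0]
RREF → pivots at {g,D} ⇒ r = 2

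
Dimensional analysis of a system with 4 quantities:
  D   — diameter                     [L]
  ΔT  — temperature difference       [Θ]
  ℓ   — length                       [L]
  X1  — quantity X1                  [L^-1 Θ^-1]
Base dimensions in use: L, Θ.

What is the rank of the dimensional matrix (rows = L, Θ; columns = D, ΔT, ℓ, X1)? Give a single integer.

Write exponents as rows L,Θ / cols D,ΔT,ℓ,X1:
  L: [ 1  0  1 -1]
  Θ: [ 0  1  0 -1]
Row reduction gives pivot columns D,ΔT; rank = 2

2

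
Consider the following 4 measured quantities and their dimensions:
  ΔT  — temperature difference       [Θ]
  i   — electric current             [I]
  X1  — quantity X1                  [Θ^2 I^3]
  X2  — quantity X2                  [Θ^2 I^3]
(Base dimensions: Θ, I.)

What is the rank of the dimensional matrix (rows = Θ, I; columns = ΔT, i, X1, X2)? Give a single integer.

2

Exponent matrix [Θ,I] × [ΔT,i,X1,X2]:
  Θ: [ 1  0  2  2]
  I: [ 0  1  3  3]
RREF → pivots at {ΔT,i} ⇒ r = 2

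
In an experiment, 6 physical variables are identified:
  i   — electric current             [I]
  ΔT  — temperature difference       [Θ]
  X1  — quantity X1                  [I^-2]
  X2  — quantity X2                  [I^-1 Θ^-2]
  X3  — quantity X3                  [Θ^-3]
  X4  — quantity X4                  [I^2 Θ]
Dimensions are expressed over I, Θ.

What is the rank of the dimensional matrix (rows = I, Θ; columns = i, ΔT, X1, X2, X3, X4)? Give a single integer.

Dimensional matrix (I×Θ by i×ΔT×X1×X2×X3×X4):
  I: [ 1  0 -2 -1  0  2]
  Θ: [ 0  1  0 -2 -3  1]
Echelon form has 2 nonzero rows (pivots: i,ΔT)

2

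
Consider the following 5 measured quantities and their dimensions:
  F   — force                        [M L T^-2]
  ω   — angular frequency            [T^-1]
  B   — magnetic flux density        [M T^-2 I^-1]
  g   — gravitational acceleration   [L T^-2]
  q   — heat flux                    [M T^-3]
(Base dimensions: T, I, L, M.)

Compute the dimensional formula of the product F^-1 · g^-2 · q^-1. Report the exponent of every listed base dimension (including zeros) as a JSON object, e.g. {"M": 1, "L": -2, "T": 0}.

Write exponents as rows T,I,L,M / cols F,ω,B,g,q:
  T: [-2 -1 -2 -2 -3]
  I: [ 0  0 -1  0  0]
  L: [ 1  0  0  1  0]
  M: [ 1  0  1  0  1]
  [T]: (-1)·-2+(-2)·-2+(-1)·-3 = 9
  [I]: (-1)·0+(-2)·0+(-1)·0 = 0
  [L]: (-1)·1+(-2)·1+(-1)·0 = -3
  [M]: (-1)·1+(-2)·0+(-1)·1 = -2
⇒ T^9 L^-3 M^-2

{"T": 9, "I": 0, "L": -3, "M": -2}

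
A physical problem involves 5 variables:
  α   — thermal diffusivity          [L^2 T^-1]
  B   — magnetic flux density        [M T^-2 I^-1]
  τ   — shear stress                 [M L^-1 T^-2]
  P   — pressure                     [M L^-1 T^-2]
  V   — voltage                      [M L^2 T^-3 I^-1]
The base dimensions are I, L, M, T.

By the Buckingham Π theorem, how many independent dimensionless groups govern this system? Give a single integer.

Write exponents as rows I,L,M,T / cols α,B,τ,P,V:
  I: [ 0 -1  0  0 -1]
  L: [ 2  0 -1 -1  2]
  M: [ 0  1  1  1  1]
  T: [-1 -2 -2 -2 -3]
RREF → pivots at {α,B,τ} ⇒ r = 3
Π count = n − r = 5 − 3 = 2

2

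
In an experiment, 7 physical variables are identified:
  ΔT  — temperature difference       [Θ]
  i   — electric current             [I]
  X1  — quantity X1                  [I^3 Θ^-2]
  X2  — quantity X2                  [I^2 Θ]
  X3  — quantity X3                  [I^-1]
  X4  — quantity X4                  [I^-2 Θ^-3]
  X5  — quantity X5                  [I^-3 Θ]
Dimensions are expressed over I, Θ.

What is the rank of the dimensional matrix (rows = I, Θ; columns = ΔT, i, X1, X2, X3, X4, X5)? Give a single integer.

2

Dimensional matrix (I×Θ by ΔT×i×X1×X2×X3×X4×X5):
  I: [ 0  1  3  2 -1 -2 -3]
  Θ: [ 1  0 -2  1  0 -3  1]
Row reduction gives pivot columns ΔT,i; rank = 2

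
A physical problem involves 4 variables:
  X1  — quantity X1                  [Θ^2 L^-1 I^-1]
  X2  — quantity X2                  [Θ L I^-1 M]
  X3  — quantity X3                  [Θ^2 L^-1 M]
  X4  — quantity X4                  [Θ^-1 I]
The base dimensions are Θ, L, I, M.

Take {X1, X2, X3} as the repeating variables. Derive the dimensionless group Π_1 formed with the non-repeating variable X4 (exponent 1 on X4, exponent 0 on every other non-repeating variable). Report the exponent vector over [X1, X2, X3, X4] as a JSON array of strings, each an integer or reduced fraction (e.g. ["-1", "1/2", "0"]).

Write exponents as rows Θ,L,I,M / cols X1,X2,X3,X4:
  Θ: [ 2  1  2 -1]
  L: [-1  1 -1  0]
  I: [-1 -1  0  1]
  M: [ 0  1  1  0]
Row reduction gives pivot columns X1,X2,X3; rank = 3
Repeat: X1,X2,X3; free: X4
RREF:
  r0: [   1    0    0 -2/3]
  r1: [   0    1    0 -1/3]
  r2: [   0    0    1  1/3]
  r3: [   0    0    0    0]
Fix exponent of X4 at 1; solve each RREF row for its pivot's exponent:
  r0: exp(X1) + (-2/3)·1 = 0 ⇒ exp(X1) = 2/3
  r1: exp(X2) + (-1/3)·1 = 0 ⇒ exp(X2) = 1/3
  r2: exp(X3) + (1/3)·1 = 0 ⇒ exp(X3) = -1/3
Π_1 = X1^(2/3) · X2^(1/3) · X3^(-1/3) · X4

["2/3", "1/3", "-1/3", "1"]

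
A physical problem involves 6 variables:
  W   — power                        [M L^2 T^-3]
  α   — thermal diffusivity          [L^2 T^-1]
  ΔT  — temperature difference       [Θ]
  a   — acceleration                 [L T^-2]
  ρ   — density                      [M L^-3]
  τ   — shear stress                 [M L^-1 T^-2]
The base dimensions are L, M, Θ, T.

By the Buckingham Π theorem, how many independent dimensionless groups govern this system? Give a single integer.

2

Exponent matrix [L,M,Θ,T] × [W,α,ΔT,a,ρ,τ]:
  L: [ 2  2  0  1 -3 -1]
  M: [ 1  0  0  0  1  1]
  Θ: [ 0  0  1  0  0  0]
  T: [-3 -1  0 -2  0 -2]
Row reduction gives pivot columns W,α,ΔT,a; rank = 4
6 vars − rank 4 = 2 Π groups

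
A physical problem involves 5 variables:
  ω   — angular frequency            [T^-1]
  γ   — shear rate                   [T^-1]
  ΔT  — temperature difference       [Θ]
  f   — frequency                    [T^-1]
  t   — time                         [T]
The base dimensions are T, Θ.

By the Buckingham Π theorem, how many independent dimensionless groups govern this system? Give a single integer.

Exponent matrix [T,Θ] × [ω,γ,ΔT,f,t]:
  T: [-1 -1  0 -1  1]
  Θ: [ 0  0  1  0  0]
Row reduction gives pivot columns ω,ΔT; rank = 2
Π count = n − r = 5 − 2 = 3

3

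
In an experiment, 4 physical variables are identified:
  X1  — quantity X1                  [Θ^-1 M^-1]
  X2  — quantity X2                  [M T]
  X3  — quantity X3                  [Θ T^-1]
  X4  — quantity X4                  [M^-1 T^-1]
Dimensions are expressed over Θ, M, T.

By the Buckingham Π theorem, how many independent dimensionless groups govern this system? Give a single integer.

2

Write exponents as rows Θ,M,T / cols X1,X2,X3,X4:
  Θ: [-1  0  1  0]
  M: [-1  1  0 -1]
  T: [ 0  1 -1 -1]
Row reduction gives pivot columns X1,X2; rank = 2
Π count = n − r = 4 − 2 = 2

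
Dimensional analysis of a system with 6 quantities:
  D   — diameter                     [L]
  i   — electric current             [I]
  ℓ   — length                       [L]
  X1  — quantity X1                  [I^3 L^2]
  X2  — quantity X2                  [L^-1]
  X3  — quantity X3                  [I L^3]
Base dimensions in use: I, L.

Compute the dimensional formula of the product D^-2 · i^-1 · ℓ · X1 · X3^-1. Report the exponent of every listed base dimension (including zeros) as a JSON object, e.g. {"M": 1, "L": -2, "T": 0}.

{"I": 1, "L": -2}

Dimensional matrix (I×L by D×i×ℓ×X1×X2×X3):
  I: [ 0  1  0  3  0  1]
  L: [ 1  0  1  2 -1  3]
  [I]: (-2)·0+(-1)·1+(1)·0+(1)·3+(-1)·1 = 1
  [L]: (-2)·1+(-1)·0+(1)·1+(1)·2+(-1)·3 = -2
⇒ I L^-2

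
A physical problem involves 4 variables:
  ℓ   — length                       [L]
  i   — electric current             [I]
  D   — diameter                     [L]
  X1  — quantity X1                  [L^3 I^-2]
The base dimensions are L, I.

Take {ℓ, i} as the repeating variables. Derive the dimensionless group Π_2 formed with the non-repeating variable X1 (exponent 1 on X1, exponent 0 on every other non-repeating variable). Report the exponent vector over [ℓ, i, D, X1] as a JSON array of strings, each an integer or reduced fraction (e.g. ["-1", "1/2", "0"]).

Write exponents as rows L,I / cols ℓ,i,D,X1:
  L: [ 1  0  1  3]
  I: [ 0  1  0 -2]
RREF → pivots at {ℓ,i} ⇒ r = 2
Repeat: ℓ,i; free: D,X1
RREF:
  r0: [   1    0    1    3]
  r1: [   0    1    0   -2]
Fix exponent of X1 at 1, D at 0; solve each RREF row for its pivot's exponent:
  r0: exp(ℓ) + (3)·1 = 0 ⇒ exp(ℓ) = -3
  r1: exp(i) + (-2)·1 = 0 ⇒ exp(i) = 2
Π_2 = ℓ^-3 · i^2 · X1

["-3", "2", "0", "1"]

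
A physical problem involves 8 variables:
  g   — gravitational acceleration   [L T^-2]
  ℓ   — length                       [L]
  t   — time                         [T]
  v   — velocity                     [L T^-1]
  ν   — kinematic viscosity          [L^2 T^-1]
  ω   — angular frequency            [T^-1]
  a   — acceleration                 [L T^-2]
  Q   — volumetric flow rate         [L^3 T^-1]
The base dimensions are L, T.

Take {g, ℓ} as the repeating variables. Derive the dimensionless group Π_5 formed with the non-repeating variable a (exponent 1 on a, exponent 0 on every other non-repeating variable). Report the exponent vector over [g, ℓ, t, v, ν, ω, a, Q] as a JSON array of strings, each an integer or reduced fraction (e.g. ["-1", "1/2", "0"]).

["-1", "0", "0", "0", "0", "0", "1", "0"]

Write exponents as rows L,T / cols g,ℓ,t,v,ν,ω,a,Q:
  L: [ 1  1  0  1  2  0  1  3]
  T: [-2  0  1 -1 -1 -1 -2 -1]
RREF → pivots at {g,ℓ} ⇒ r = 2
Repeat: g,ℓ; free: t,v,ν,ω,a,Q
RREF:
  r0: [   1    0 -1/2  1/2  1/2  1/2    1  1/2]
  r1: [   0    1  1/2  1/2  3/2 -1/2    0  5/2]
Fix exponent of a at 1, t at 0, v at 0, ν at 0, ω at 0, Q at 0; solve each RREF row for its pivot's exponent:
  r0: exp(g) + (1)·1 = 0 ⇒ exp(g) = -1
  r1: exp(ℓ) + (0)·1 = 0 ⇒ exp(ℓ) = 0
Π_5 = g^-1 · a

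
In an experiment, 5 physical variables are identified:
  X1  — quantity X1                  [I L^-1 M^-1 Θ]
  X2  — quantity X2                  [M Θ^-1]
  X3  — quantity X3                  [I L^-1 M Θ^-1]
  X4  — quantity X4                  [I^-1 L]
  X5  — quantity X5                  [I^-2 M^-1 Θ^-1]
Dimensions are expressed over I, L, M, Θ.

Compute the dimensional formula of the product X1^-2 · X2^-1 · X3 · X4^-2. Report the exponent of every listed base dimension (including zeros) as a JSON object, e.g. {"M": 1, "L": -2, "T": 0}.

{"I": 1, "L": -1, "M": 2, "Θ": -2}

Exponent matrix [I,L,M,Θ] × [X1,X2,X3,X4,X5]:
  I: [ 1  0  1 -1 -2]
  L: [-1  0 -1  1  0]
  M: [-1  1  1  0 -1]
  Θ: [ 1 -1 -1  0 -1]
  [I]: (-2)·1+(-1)·0+(1)·1+(-2)·-1 = 1
  [L]: (-2)·-1+(-1)·0+(1)·-1+(-2)·1 = -1
  [M]: (-2)·-1+(-1)·1+(1)·1+(-2)·0 = 2
  [Θ]: (-2)·1+(-1)·-1+(1)·-1+(-2)·0 = -2
⇒ I L^-1 M^2 Θ^-2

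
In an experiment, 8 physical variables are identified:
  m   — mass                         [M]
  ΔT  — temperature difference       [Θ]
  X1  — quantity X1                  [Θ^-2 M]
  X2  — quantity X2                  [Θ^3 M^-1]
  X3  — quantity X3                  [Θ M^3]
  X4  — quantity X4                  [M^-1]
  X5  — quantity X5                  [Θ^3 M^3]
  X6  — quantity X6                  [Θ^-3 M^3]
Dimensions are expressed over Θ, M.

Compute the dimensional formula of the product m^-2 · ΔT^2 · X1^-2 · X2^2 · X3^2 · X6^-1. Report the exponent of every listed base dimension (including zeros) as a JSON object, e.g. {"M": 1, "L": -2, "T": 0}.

Dimensional matrix (Θ×M by m×ΔT×X1×X2×X3×X4×X5×X6):
  Θ: [ 0  1 -2  3  1  0  3 -3]
  M: [ 1  0  1 -1  3 -1  3  3]
  [Θ]: (-2)·0+(2)·1+(-2)·-2+(2)·3+(2)·1+(-1)·-3 = 17
  [M]: (-2)·1+(2)·0+(-2)·1+(2)·-1+(2)·3+(-1)·3 = -3
⇒ Θ^17 M^-3

{"Θ": 17, "M": -3}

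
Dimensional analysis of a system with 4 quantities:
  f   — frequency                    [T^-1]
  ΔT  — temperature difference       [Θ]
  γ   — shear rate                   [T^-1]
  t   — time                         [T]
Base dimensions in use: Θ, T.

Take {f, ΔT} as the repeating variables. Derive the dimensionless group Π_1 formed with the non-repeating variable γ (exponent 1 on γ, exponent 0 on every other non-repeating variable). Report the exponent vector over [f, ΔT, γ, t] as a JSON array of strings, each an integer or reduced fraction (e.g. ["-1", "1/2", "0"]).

["-1", "0", "1", "0"]

Write exponents as rows Θ,T / cols f,ΔT,γ,t:
  Θ: [ 0  1  0  0]
  T: [-1  0 -1  1]
RREF → pivots at {f,ΔT} ⇒ r = 2
Repeat: f,ΔT; free: γ,t
RREF:
  r0: [   1    0    1   -1]
  r1: [   0    1    0    0]
Fix exponent of γ at 1, t at 0; solve each RREF row for its pivot's exponent:
  r0: exp(f) + (1)·1 = 0 ⇒ exp(f) = -1
  r1: exp(ΔT) + (0)·1 = 0 ⇒ exp(ΔT) = 0
Π_1 = f^-1 · γ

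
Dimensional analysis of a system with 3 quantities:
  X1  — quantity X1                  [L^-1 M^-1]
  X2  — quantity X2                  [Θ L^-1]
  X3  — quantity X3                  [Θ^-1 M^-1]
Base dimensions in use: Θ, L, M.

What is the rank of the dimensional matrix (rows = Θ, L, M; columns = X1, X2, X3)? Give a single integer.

2

Exponent matrix [Θ,L,M] × [X1,X2,X3]:
  Θ: [ 0  1 -1]
  L: [-1 -1  0]
  M: [-1  0 -1]
Echelon form has 2 nonzero rows (pivots: X1,X2)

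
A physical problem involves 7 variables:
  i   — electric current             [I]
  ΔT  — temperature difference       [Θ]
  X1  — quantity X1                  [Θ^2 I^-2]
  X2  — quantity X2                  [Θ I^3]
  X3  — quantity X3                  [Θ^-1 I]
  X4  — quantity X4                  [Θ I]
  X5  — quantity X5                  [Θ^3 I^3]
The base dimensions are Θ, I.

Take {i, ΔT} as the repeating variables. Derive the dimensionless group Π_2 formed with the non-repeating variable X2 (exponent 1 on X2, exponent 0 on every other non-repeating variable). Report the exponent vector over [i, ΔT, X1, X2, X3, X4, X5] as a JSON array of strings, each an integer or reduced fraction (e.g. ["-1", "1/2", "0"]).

["-3", "-1", "0", "1", "0", "0", "0"]

Exponent matrix [Θ,I] × [i,ΔT,X1,X2,X3,X4,X5]:
  Θ: [ 0  1  2  1 -1  1  3]
  I: [ 1  0 -2  3  1  1  3]
RREF → pivots at {i,ΔT} ⇒ r = 2
Repeat: i,ΔT; free: X1,X2,X3,X4,X5
RREF:
  r0: [   1    0   -2    3    1    1    3]
  r1: [   0    1    2    1   -1    1    3]
Fix exponent of X2 at 1, X1 at 0, X3 at 0, X4 at 0, X5 at 0; solve each RREF row for its pivot's exponent:
  r0: exp(i) + (3)·1 = 0 ⇒ exp(i) = -3
  r1: exp(ΔT) + (1)·1 = 0 ⇒ exp(ΔT) = -1
Π_2 = i^-3 · ΔT^-1 · X2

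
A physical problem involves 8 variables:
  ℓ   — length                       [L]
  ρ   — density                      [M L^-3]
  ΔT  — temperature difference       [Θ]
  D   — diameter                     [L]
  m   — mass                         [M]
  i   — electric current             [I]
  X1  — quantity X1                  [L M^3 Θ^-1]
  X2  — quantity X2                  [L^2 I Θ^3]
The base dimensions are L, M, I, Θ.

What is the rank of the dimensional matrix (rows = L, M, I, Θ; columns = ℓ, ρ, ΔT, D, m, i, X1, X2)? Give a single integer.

Write exponents as rows L,M,I,Θ / cols ℓ,ρ,ΔT,D,m,i,X1,X2:
  L: [ 1 -3  0  1  0  0  1  2]
  M: [ 0  1  0  0  1  0  3  0]
  I: [ 0  0  0  0  0  1  0  1]
  Θ: [ 0  0  1  0  0  0 -1  3]
RREF → pivots at {ℓ,ρ,ΔT,i} ⇒ r = 4

4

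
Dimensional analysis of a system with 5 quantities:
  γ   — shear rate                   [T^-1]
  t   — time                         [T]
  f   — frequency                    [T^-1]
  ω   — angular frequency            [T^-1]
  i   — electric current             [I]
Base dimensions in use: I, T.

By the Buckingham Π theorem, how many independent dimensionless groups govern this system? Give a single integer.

3

Dimensional matrix (I×T by γ×t×f×ω×i):
  I: [ 0  0  0  0  1]
  T: [-1  1 -1 -1  0]
RREF → pivots at {γ,i} ⇒ r = 2
Π count = n − r = 5 − 2 = 3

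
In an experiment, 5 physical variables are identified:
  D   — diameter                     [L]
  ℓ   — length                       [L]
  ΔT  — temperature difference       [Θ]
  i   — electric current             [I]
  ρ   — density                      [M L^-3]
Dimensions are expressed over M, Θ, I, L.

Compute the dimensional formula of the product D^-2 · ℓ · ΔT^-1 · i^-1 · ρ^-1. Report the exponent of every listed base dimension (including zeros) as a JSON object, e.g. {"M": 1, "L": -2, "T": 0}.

{"M": -1, "Θ": -1, "I": -1, "L": 2}

Exponent matrix [M,Θ,I,L] × [D,ℓ,ΔT,i,ρ]:
  M: [ 0  0  0  0  1]
  Θ: [ 0  0  1  0  0]
  I: [ 0  0  0  1  0]
  L: [ 1  1  0  0 -3]
  [M]: (-2)·0+(1)·0+(-1)·0+(-1)·0+(-1)·1 = -1
  [Θ]: (-2)·0+(1)·0+(-1)·1+(-1)·0+(-1)·0 = -1
  [I]: (-2)·0+(1)·0+(-1)·0+(-1)·1+(-1)·0 = -1
  [L]: (-2)·1+(1)·1+(-1)·0+(-1)·0+(-1)·-3 = 2
⇒ M^-1 Θ^-1 I^-1 L^2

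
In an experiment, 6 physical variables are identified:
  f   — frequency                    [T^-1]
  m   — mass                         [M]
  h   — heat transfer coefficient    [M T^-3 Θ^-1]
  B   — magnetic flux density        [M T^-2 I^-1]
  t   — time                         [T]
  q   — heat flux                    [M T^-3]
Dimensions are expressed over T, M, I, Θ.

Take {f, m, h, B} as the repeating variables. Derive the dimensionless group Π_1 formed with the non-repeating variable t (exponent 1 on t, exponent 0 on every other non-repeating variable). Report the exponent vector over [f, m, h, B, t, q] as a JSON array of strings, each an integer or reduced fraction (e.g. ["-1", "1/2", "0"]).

["1", "0", "0", "0", "1", "0"]

Dimensional matrix (T×M×I×Θ by f×m×h×B×t×q):
  T: [-1  0 -3 -2  1 -3]
  M: [ 0  1  1  1  0  1]
  I: [ 0  0  0 -1  0  0]
  Θ: [ 0  0 -1  0  0  0]
Row reduction gives pivot columns f,m,h,B; rank = 4
Pivot set = {f,m,h,B}, free = {t,q}
RREF:
  r0: [   1    0    0    0   -1    3]
  r1: [   0    1    0    0    0    1]
  r2: [   0    0    1    0    0    0]
  r3: [   0    0    0    1    0    0]
Fix exponent of t at 1, q at 0; solve each RREF row for its pivot's exponent:
  r0: exp(f) + (-1)·1 = 0 ⇒ exp(f) = 1
  r1: exp(m) + (0)·1 = 0 ⇒ exp(m) = 0
  r2: exp(h) + (0)·1 = 0 ⇒ exp(h) = 0
  r3: exp(B) + (0)·1 = 0 ⇒ exp(B) = 0
Π_1 = f · t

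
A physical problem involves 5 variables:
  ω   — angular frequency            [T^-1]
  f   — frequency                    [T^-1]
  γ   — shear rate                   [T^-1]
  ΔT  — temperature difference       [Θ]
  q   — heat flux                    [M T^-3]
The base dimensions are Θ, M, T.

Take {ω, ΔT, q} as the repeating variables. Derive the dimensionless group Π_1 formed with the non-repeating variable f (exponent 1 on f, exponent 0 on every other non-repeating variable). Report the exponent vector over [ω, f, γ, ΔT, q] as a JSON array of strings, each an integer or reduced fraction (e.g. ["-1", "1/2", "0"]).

Write exponents as rows Θ,M,T / cols ω,f,γ,ΔT,q:
  Θ: [ 0  0  0  1  0]
  M: [ 0  0  0  0  1]
  T: [-1 -1 -1  0 -3]
Row reduction gives pivot columns ω,ΔT,q; rank = 3
Pivot set = {ω,ΔT,q}, free = {f,γ}
RREF:
  r0: [   1    1    1    0    0]
  r1: [   0    0    0    1    0]
  r2: [   0    0    0    0    1]
Fix exponent of f at 1, γ at 0; solve each RREF row for its pivot's exponent:
  r0: exp(ω) + (1)·1 = 0 ⇒ exp(ω) = -1
  r1: exp(ΔT) + (0)·1 = 0 ⇒ exp(ΔT) = 0
  r2: exp(q) + (0)·1 = 0 ⇒ exp(q) = 0
Π_1 = ω^-1 · f

["-1", "1", "0", "0", "0"]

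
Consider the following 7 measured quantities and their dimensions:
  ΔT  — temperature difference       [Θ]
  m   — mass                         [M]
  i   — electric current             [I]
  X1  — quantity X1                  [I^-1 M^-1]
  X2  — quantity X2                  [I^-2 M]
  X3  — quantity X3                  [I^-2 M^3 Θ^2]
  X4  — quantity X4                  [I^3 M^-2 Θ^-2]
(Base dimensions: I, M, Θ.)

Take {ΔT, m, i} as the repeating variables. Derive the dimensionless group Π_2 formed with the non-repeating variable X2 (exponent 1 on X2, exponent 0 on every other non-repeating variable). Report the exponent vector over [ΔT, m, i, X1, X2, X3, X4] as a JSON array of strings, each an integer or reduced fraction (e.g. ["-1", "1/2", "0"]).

Write exponents as rows I,M,Θ / cols ΔT,m,i,X1,X2,X3,X4:
  I: [ 0  0  1 -1 -2 -2  3]
  M: [ 0  1  0 -1  1  3 -2]
  Θ: [ 1  0  0  0  0  2 -2]
Echelon form has 3 nonzero rows (pivots: ΔT,m,i)
Repeat: ΔT,m,i; free: X1,X2,X3,X4
RREF:
  r0: [   1    0    0    0    0    2   -2]
  r1: [   0    1    0   -1    1    3   -2]
  r2: [   0    0    1   -1   -2   -2    3]
Fix exponent of X2 at 1, X1 at 0, X3 at 0, X4 at 0; solve each RREF row for its pivot's exponent:
  r0: exp(ΔT) + (0)·1 = 0 ⇒ exp(ΔT) = 0
  r1: exp(m) + (1)·1 = 0 ⇒ exp(m) = -1
  r2: exp(i) + (-2)·1 = 0 ⇒ exp(i) = 2
Π_2 = m^-1 · i^2 · X2

["0", "-1", "2", "0", "1", "0", "0"]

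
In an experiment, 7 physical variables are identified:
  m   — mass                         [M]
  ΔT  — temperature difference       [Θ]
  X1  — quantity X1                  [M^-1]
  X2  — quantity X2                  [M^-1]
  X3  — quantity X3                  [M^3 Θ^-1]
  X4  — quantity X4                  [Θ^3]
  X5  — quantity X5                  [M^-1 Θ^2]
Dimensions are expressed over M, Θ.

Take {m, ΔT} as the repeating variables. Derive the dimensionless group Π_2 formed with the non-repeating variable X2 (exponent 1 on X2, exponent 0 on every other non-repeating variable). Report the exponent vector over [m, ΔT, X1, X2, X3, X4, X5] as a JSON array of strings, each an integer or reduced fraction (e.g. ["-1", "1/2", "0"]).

["1", "0", "0", "1", "0", "0", "0"]

Exponent matrix [M,Θ] × [m,ΔT,X1,X2,X3,X4,X5]:
  M: [ 1  0 -1 -1  3  0 -1]
  Θ: [ 0  1  0  0 -1  3  2]
Row reduction gives pivot columns m,ΔT; rank = 2
Repeat: m,ΔT; free: X1,X2,X3,X4,X5
RREF:
  r0: [   1    0   -1   -1    3    0   -1]
  r1: [   0    1    0    0   -1    3    2]
Fix exponent of X2 at 1, X1 at 0, X3 at 0, X4 at 0, X5 at 0; solve each RREF row for its pivot's exponent:
  r0: exp(m) + (-1)·1 = 0 ⇒ exp(m) = 1
  r1: exp(ΔT) + (0)·1 = 0 ⇒ exp(ΔT) = 0
Π_2 = m · X2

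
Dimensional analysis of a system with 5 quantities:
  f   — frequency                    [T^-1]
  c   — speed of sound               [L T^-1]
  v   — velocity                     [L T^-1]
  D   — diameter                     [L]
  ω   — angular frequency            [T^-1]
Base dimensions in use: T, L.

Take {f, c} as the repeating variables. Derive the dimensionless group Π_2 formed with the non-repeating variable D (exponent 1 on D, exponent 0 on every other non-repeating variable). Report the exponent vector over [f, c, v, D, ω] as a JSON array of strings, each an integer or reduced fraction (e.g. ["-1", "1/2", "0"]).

["1", "-1", "0", "1", "0"]

Dimensional matrix (T×L by f×c×v×D×ω):
  T: [-1 -1 -1  0 -1]
  L: [ 0  1  1  1  0]
Echelon form has 2 nonzero rows (pivots: f,c)
Repeat: f,c; free: v,D,ω
RREF:
  r0: [   1    0    0   -1    1]
  r1: [   0    1    1    1    0]
Fix exponent of D at 1, v at 0, ω at 0; solve each RREF row for its pivot's exponent:
  r0: exp(f) + (-1)·1 = 0 ⇒ exp(f) = 1
  r1: exp(c) + (1)·1 = 0 ⇒ exp(c) = -1
Π_2 = f · c^-1 · D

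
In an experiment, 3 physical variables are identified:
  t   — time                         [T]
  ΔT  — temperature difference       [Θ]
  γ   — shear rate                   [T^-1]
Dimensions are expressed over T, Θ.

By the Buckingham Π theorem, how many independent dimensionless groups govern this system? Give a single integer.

Dimensional matrix (T×Θ by t×ΔT×γ):
  T: [ 1  0 -1]
  Θ: [ 0  1  0]
Echelon form has 2 nonzero rows (pivots: t,ΔT)
3 vars − rank 2 = 1 Π group

1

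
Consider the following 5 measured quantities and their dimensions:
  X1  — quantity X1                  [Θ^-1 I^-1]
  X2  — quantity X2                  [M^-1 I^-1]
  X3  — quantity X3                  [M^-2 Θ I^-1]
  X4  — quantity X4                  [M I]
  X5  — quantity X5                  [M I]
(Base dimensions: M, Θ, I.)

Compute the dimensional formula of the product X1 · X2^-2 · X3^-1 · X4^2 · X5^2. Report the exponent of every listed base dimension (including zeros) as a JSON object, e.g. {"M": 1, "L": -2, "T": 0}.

Exponent matrix [M,Θ,I] × [X1,X2,X3,X4,X5]:
  M: [ 0 -1 -2  1  1]
  Θ: [-1  0  1  0  0]
  I: [-1 -1 -1  1  1]
  [M]: (1)·0+(-2)·-1+(-1)·-2+(2)·1+(2)·1 = 8
  [Θ]: (1)·-1+(-2)·0+(-1)·1+(2)·0+(2)·0 = -2
  [I]: (1)·-1+(-2)·-1+(-1)·-1+(2)·1+(2)·1 = 6
⇒ M^8 Θ^-2 I^6

{"M": 8, "Θ": -2, "I": 6}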